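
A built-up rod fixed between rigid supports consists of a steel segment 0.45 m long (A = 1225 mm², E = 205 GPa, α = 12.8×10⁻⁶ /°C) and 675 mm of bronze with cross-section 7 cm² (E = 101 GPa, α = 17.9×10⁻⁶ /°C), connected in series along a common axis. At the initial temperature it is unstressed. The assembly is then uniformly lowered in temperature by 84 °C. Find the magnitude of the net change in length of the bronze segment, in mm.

If the supports were absent, the total length change would be Σ αᵢΔT Lᵢ = 12.8×10⁻⁶×84×450 + 17.9×10⁻⁶×84×675 = 1.499 mm.
Since the ends are fixed, an axial force P builds up, equal in every segment, with P · Σ Lᵢ/(AᵢEᵢ) = δ_free.
The series flexibility is Σ Lᵢ/(AᵢEᵢ) = 450/(1225×205×10³) + 675/(700×101×10³) = 1.134×10⁻⁵ mm/N.
Hence P = δ_free / Σ(L/AE) = 1.499/1.134×10⁻⁵ = 132.2 kN (tensile).
For the bronze segment, free thermal change = 17.9×10⁻⁶×84×675 = 1.015 mm and elastic change from P = 132200×675/(700×101×10³) = 1.262 mm; these oppose, so the net change is 0.247 mm (segment lengthens).

|ΔL| ≈ 0.247 mm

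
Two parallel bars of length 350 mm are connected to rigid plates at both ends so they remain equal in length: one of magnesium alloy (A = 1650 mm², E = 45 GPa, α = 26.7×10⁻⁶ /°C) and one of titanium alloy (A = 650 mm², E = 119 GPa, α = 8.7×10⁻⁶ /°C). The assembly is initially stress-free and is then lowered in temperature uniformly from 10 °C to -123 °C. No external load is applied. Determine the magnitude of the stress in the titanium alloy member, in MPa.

Equilibrium of a rigid end plate with no external load gives equal and opposite internal forces ±P in the two members. Since α_{magnesium alloy} > α_{titanium alloy}, cooling drives the magnesium alloy into tension and the titanium alloy into compression.
Equating the net (thermal + elastic) strains gives |α₁ − α₂|·ΔT = P·[1/(A₁E₁) + 1/(A₂E₂)].
|α₁ − α₂|·ΔT = 18×10⁻⁶ × 133 = 0.002394.
1/(A₁E₁) + 1/(A₂E₂) = 1/(1650×45×10³) + 1/(650×119×10³) = 2.64×10⁻⁸ N⁻¹.
P = 0.002394 / 2.64×10⁻⁸ = 90690 N = 90.69 kN.
σ_{titanium alloy} = P/A₂ = 90690/650 = 139.5 MPa, compressive.

σ ≈ 140 MPa (compressive)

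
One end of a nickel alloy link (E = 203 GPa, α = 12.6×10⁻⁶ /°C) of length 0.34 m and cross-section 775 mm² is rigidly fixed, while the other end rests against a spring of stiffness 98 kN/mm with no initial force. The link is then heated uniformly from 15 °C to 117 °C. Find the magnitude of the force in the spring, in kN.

The unrestrained thermal change is αΔT L = 12.6×10⁻⁶ × 102 × 340 = 0.437 mm.
With a force P in the spring, the elastic change of the link is PL/(AE) and that of the spring is P/k; compatibility requires their sum to equal δ_free.
So P = δ_free / [L/(AE) + 1/k] = 0.437 / [ 340/(775×203×10³) + 1/(98×10³) ].
P = 0.437 / 1.237×10⁻⁵ = 35340 N.

P ≈ 35.3 kN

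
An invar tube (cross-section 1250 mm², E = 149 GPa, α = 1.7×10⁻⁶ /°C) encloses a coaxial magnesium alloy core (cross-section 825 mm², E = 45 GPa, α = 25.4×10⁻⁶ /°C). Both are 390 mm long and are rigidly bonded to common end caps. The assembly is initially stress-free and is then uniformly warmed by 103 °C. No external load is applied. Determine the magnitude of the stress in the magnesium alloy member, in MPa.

σ ≈ 91.6 MPa (compressive)

Equilibrium of a rigid end plate with no external load gives equal and opposite internal forces ±P in the two members. Since α_{magnesium alloy} > α_{invar}, heating drives the magnesium alloy into compression and the invar into tension.
Setting the final lengths equal and cancelling L: (α₁ − α₂)ΔT = P/(A₁E₁) + P/(A₂E₂).
|α₁ − α₂|·ΔT = 23.7×10⁻⁶ × 103 = 0.002441.
1/(A₁E₁) + 1/(A₂E₂) = 1/(1250×149×10³) + 1/(825×45×10³) = 3.231×10⁻⁸ N⁻¹.
P = 0.002441 / 3.231×10⁻⁸ = 75560 N = 75.56 kN.
σ_{magnesium alloy} = P/A₂ = 75560/825 = 91.59 MPa, compressive.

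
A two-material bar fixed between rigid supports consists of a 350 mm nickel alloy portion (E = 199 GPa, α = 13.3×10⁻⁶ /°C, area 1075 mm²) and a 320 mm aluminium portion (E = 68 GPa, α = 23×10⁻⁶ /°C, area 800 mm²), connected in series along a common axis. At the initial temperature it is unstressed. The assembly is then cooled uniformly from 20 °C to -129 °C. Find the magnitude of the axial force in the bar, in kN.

P ≈ 238 kN (tensile)

With the walls removed the bar would change length by δ_free = Σ αᵢΔT Lᵢ = 13.3×10⁻⁶×149×350 + 23×10⁻⁶×149×320 = 1.79 mm.
The rigid supports impose zero overall length change; the single axial force P common to all segments must satisfy P Σ Lᵢ/(AᵢEᵢ) = δ_free.
Σ Lᵢ/(AᵢEᵢ) = 350/(1075×199×10³) + 320/(800×68×10³) = 7.518×10⁻⁶ mm/N.
So P = 1.79 / 7.518×10⁻⁶ = 238.1 kN, tensile.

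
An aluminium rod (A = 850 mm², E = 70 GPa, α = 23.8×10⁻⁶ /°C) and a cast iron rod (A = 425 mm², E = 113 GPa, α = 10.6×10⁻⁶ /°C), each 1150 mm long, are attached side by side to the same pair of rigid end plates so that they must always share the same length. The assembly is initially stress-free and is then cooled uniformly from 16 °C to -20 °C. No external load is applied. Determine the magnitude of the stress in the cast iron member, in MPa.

Both members must finish at the same length. With the larger α, the aluminium tends to over-contract; the plates restrain it, putting the aluminium in tension and the cast iron in compression. With no external load the two internal forces are equal and opposite, magnitude P.
Setting the final lengths equal and cancelling L: (α₁ − α₂)ΔT = P/(A₁E₁) + P/(A₂E₂).
|α₁ − α₂|·ΔT = 13.2×10⁻⁶ × 36 = 0.0004752.
1/(A₁E₁) + 1/(A₂E₂) = 1/(850×70×10³) + 1/(425×113×10³) = 3.763×10⁻⁸ N⁻¹.
So P = 0.0004752 / 3.763×10⁻⁸ = 12.63 kN.
σ_{cast iron} = P/A₂ = 12630/425 = 29.71 MPa, compressive.

σ ≈ 29.7 MPa (compressive)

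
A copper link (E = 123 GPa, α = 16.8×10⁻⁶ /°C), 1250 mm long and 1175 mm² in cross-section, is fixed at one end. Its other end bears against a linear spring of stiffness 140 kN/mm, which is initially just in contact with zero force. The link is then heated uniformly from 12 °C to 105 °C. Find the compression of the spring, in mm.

δ ≈ 0.883 mm

Free thermal expansion: δ_free = αΔT L = 16.8×10⁻⁶ × 93 × 1250 = 1.953 mm.
Let P be the compressive force at the spring. The link shortens elastically by PL/(AE) and the spring compresses by P/k; together these equal δ_free.
So P = δ_free / [L/(AE) + 1/k] = 1.953 / [ 1250/(1175×123×10³) + 1/(140×10³) ].
P = 1.953 / 1.579×10⁻⁵ = 123700 N.
Spring compression = P/k = 123700/(140×10³) = 0.8834 mm.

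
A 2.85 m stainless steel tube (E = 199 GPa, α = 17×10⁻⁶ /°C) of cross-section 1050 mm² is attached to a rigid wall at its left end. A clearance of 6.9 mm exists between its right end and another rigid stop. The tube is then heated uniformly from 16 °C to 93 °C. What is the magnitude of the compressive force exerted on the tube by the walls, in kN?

Unrestrained expansion: δ_free = αΔT L = 17×10⁻⁶ × 77 × 2850 = 3.731 mm.
This is smaller than the 6.9 mm clearance, so the tube expands freely without reaching the stop — the stress is zero.

P ≈ 0 kN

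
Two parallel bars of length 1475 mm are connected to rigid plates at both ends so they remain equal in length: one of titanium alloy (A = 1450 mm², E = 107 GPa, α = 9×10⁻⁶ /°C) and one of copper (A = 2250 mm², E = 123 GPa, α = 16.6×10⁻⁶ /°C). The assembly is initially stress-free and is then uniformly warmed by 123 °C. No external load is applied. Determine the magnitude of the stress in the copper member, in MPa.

σ ≈ 41.3 MPa (compressive)

Equilibrium of a rigid end plate with no external load gives equal and opposite internal forces ±P in the two members. Since α_{copper} > α_{titanium alloy}, heating drives the copper into compression and the titanium alloy into tension.
Equating the net (thermal + elastic) strains gives |α₁ − α₂|·ΔT = P·[1/(A₁E₁) + 1/(A₂E₂)].
|α₁ − α₂|·ΔT = 7.6×10⁻⁶ × 123 = 0.0009348.
1/(A₁E₁) + 1/(A₂E₂) = 1/(1450×107×10³) + 1/(2250×123×10³) = 1.006×10⁻⁸ N⁻¹.
P = 0.0009348 / 1.006×10⁻⁸ = 92930 N = 92.93 kN.
σ_{copper} = P/A₂ = 92930/2250 = 41.3 MPa, compressive.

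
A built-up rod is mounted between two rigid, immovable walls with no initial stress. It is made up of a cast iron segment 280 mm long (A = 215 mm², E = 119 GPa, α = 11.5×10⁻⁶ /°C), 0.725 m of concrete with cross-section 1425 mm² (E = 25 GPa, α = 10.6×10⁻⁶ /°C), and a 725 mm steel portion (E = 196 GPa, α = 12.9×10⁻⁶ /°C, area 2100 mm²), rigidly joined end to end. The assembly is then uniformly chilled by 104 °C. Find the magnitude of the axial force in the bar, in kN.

P ≈ 63.7 kN (tensile)

With the walls removed the bar would change length by δ_free = Σ αᵢΔT Lᵢ = 11.5×10⁻⁶×104×280 + 10.6×10⁻⁶×104×725 + 12.9×10⁻⁶×104×725 = 2.107 mm.
Since the ends are fixed, an axial force P builds up, equal in every segment, with P · Σ Lᵢ/(AᵢEᵢ) = δ_free.
The series flexibility is Σ Lᵢ/(AᵢEᵢ) = 280/(215×119×10³) + 725/(1425×25×10³) + 725/(2100×196×10³) = 3.306×10⁻⁵ mm/N.
Hence P = δ_free / Σ(L/AE) = 2.107/3.306×10⁻⁵ = 63.73 kN (tensile).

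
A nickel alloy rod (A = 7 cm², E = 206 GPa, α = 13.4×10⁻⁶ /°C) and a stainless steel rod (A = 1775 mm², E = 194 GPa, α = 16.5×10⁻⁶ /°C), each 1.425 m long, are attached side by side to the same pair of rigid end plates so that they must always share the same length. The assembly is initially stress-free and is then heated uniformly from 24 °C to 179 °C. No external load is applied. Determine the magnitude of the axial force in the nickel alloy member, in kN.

P ≈ 48.8 kN (tensile in the nickel alloy)

Equilibrium of a rigid end plate with no external load gives equal and opposite internal forces ±P in the two members. Since α_{stainless steel} > α_{nickel alloy}, heating drives the stainless steel into compression and the nickel alloy into tension.
Setting the final lengths equal and cancelling L: (α₁ − α₂)ΔT = P/(A₁E₁) + P/(A₂E₂).
|α₁ − α₂|·ΔT = 3.1×10⁻⁶ × 155 = 0.0004805.
1/(A₁E₁) + 1/(A₂E₂) = 1/(700×206×10³) + 1/(1775×194×10³) = 9.839×10⁻⁹ N⁻¹.
So P = 0.0004805 / 9.839×10⁻⁹ = 48.84 kN.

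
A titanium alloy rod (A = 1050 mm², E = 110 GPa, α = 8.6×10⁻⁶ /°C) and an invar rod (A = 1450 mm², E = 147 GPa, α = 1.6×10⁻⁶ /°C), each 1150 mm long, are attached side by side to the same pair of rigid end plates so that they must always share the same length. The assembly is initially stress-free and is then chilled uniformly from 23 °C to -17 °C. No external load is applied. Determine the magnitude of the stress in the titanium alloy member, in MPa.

σ ≈ 20 MPa (tensile)

Equilibrium of a rigid end plate with no external load gives equal and opposite internal forces ±P in the two members. Since α_{titanium alloy} > α_{invar}, cooling drives the titanium alloy into tension and the invar into compression.
Compatibility of the two members (thermal + elastic change equal): (α₁ − α₂)ΔT = P·[1/(A₁E₁) + 1/(A₂E₂)].
|α₁ − α₂|·ΔT = 7×10⁻⁶ × 40 = 0.00028.
1/(A₁E₁) + 1/(A₂E₂) = 1/(1050×110×10³) + 1/(1450×147×10³) = 1.335×10⁻⁸ N⁻¹.
So P = 0.00028 / 1.335×10⁻⁸ = 20.97 kN.
σ_{titanium alloy} = P/A₁ = 20970/1050 = 19.98 MPa, tensile.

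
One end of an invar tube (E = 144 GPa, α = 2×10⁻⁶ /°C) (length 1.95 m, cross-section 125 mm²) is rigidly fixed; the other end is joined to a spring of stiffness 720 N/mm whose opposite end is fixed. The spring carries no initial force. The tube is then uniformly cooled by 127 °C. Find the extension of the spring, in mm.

If the spring were absent the tube would shorten by αΔT L = 2×10⁻⁶ × 127 × 1950 = 0.4953 mm.
Let P be the tensile force in the spring. The tube extends elastically by PL/(AE) and the spring stretches by P/k; together these equal δ_free.
P [ L/(AE) + 1/k ] = δ_free → P [ 1950/(125×144×10³) + 1/(720) ] = 0.4953.
P = 0.4953 / 0.001497 = 330.8 N.
Spring extension = P/k = 330.8/(720) = 0.4595 mm.

δ ≈ 0.459 mm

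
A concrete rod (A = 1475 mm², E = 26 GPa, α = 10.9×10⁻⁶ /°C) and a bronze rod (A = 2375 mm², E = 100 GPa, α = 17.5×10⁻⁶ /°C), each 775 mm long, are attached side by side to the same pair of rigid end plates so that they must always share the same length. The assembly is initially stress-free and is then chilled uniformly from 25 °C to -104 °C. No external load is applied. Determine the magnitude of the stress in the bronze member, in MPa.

Equilibrium of a rigid end plate with no external load gives equal and opposite internal forces ±P in the two members. Since α_{bronze} > α_{concrete}, cooling drives the bronze into tension and the concrete into compression.
Setting the final lengths equal and cancelling L: (α₁ − α₂)ΔT = P/(A₁E₁) + P/(A₂E₂).
|α₁ − α₂|·ΔT = 6.6×10⁻⁶ × 129 = 0.0008514.
1/(A₁E₁) + 1/(A₂E₂) = 1/(1475×26×10³) + 1/(2375×100×10³) = 3.029×10⁻⁸ N⁻¹.
P = 0.0008514 / 3.029×10⁻⁸ = 28110 N = 28.11 kN.
σ_{bronze} = P/A₂ = 28110/2375 = 11.84 MPa, tensile.

σ ≈ 11.8 MPa (tensile)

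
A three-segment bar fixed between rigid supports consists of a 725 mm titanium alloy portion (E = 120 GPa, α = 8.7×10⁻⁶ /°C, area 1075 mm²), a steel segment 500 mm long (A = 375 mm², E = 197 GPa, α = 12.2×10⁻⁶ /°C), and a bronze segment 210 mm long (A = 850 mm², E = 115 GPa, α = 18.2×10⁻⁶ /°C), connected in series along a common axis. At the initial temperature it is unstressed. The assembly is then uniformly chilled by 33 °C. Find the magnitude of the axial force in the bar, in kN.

P ≈ 36.8 kN (tensile)

With the walls removed the bar would change length by δ_free = Σ αᵢΔT Lᵢ = 8.7×10⁻⁶×33×725 + 12.2×10⁻⁶×33×500 + 18.2×10⁻⁶×33×210 = 0.5356 mm.
The walls prevent any net length change, so an axial force P (same in every segment) develops. Compatibility: P · Σ Lᵢ/(AᵢEᵢ) = δ_free.
The series flexibility is Σ Lᵢ/(AᵢEᵢ) = 725/(1075×120×10³) + 500/(375×197×10³) + 210/(850×115×10³) = 1.454×10⁻⁵ mm/N.
Hence P = δ_free / Σ(L/AE) = 0.5356/1.454×10⁻⁵ = 36.84 kN (tensile).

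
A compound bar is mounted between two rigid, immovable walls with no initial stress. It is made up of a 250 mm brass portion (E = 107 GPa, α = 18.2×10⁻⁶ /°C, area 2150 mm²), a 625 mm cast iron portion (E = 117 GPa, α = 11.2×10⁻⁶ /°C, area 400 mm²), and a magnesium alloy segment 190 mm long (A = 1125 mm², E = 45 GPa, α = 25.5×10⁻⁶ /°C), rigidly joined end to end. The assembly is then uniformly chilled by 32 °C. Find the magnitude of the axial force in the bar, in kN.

P ≈ 28.8 kN (tensile)

Free thermal contraction of the whole bar: Σ αᵢΔT Lᵢ = 18.2×10⁻⁶×32×250 + 11.2×10⁻⁶×32×625 + 25.5×10⁻⁶×32×190 = 0.5246 mm.
The rigid supports impose zero overall length change; the single axial force P common to all segments must satisfy P Σ Lᵢ/(AᵢEᵢ) = δ_free.
Σ Lᵢ/(AᵢEᵢ) = 250/(2150×107×10³) + 625/(400×117×10³) + 190/(1125×45×10³) = 1.819×10⁻⁵ mm/N.
So P = 0.5246 / 1.819×10⁻⁵ = 28.84 kN, tensile.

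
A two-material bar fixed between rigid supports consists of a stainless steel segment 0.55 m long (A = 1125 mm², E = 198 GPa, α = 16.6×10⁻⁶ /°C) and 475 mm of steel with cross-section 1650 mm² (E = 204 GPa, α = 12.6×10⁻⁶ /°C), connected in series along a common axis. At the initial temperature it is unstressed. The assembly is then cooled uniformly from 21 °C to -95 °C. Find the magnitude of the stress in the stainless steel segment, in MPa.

With the walls removed the bar would change length by δ_free = Σ αᵢΔT Lᵢ = 16.6×10⁻⁶×116×550 + 12.6×10⁻⁶×116×475 = 1.753 mm.
The walls prevent any net length change, so an axial force P (same in every segment) develops. Compatibility: P · Σ Lᵢ/(AᵢEᵢ) = δ_free.
The series flexibility is Σ Lᵢ/(AᵢEᵢ) = 550/(1125×198×10³) + 475/(1650×204×10³) = 3.88×10⁻⁶ mm/N.
P = 1.753 / 3.88×10⁻⁶ = 451900 N = 451.9 kN, tensile.
σ_{stainless steel} = P / A = 451900 / 1125 = 401.6 MPa.

σ ≈ 402 MPa (tensile)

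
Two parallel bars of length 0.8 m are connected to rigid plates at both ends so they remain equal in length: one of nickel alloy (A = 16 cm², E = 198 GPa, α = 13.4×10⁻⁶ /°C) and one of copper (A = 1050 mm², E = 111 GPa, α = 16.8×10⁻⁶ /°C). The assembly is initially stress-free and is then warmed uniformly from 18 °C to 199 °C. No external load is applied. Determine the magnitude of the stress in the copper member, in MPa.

Both members must finish at the same length. With the larger α, the copper tends to over-expand; the plates restrain it, putting the copper in compression and the nickel alloy in tension. With no external load the two internal forces are equal and opposite, magnitude P.
Compatibility of the two members (thermal + elastic change equal): (α₁ − α₂)ΔT = P·[1/(A₁E₁) + 1/(A₂E₂)].
|α₁ − α₂|·ΔT = 3.4×10⁻⁶ × 181 = 0.0006154.
1/(A₁E₁) + 1/(A₂E₂) = 1/(1600×198×10³) + 1/(1050×111×10³) = 1.174×10⁻⁸ N⁻¹.
So P = 0.0006154 / 1.174×10⁻⁸ = 52.43 kN.
σ_{copper} = P/A₂ = 52430/1050 = 49.94 MPa, compressive.

σ ≈ 49.9 MPa (compressive)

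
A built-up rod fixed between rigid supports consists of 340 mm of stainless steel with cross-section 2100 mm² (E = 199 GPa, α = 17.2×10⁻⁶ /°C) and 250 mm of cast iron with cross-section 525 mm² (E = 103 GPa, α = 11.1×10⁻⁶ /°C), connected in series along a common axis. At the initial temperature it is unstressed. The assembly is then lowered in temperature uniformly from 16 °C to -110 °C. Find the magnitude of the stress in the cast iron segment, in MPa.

σ ≈ 381 MPa (tensile)

If the supports were absent, the total length change would be Σ αᵢΔT Lᵢ = 17.2×10⁻⁶×126×340 + 11.1×10⁻⁶×126×250 = 1.086 mm.
Since the ends are fixed, an axial force P builds up, equal in every segment, with P · Σ Lᵢ/(AᵢEᵢ) = δ_free.
Σ Lᵢ/(AᵢEᵢ) = 340/(2100×199×10³) + 250/(525×103×10³) = 5.437×10⁻⁶ mm/N.
P = 1.086 / 5.437×10⁻⁶ = 199800 N = 199.8 kN, tensile.
σ_{cast iron} = P / A = 199800 / 525 = 380.7 MPa.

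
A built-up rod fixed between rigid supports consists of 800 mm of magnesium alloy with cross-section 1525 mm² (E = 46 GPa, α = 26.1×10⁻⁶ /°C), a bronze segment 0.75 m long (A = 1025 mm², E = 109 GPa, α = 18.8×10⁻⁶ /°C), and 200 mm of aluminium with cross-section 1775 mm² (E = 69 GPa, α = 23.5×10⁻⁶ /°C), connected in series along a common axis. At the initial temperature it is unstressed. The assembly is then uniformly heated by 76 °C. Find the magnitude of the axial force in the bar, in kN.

P ≈ 153 kN (compressive)

If the supports were absent, the total length change would be Σ αᵢΔT Lᵢ = 26.1×10⁻⁶×76×800 + 18.8×10⁻⁶×76×750 + 23.5×10⁻⁶×76×200 = 3.016 mm.
Since the ends are fixed, an axial force P builds up, equal in every segment, with P · Σ Lᵢ/(AᵢEᵢ) = δ_free.
Σ Lᵢ/(AᵢEᵢ) = 800/(1525×46×10³) + 750/(1025×109×10³) + 200/(1775×69×10³) = 1.975×10⁻⁵ mm/N.
So P = 3.016 / 1.975×10⁻⁵ = 152.7 kN, compressive.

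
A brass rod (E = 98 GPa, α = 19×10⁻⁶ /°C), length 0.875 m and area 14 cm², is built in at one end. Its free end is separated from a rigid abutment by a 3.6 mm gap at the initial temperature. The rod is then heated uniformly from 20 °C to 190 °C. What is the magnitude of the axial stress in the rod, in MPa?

Unrestrained expansion: δ_free = αΔT L = 19×10⁻⁶ × 170 × 875 = 2.826 mm.
This is smaller than the 3.6 mm clearance, so the rod expands freely without reaching the stop — the stress is zero.

σ ≈ 0 MPa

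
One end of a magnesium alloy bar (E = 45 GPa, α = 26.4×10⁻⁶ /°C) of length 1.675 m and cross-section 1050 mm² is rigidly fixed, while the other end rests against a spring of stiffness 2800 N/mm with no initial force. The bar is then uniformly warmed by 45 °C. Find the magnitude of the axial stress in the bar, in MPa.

σ ≈ 4.83 MPa (compressive)

Free thermal expansion: δ_free = αΔT L = 26.4×10⁻⁶ × 45 × 1675 = 1.99 mm.
Let P be the compressive force at the spring. The bar shortens elastically by PL/(AE) and the spring compresses by P/k; together these equal δ_free.
So P = δ_free / [L/(AE) + 1/k] = 1.99 / [ 1675/(1050×45×10³) + 1/(2800) ].
P = 1.99 / 0.0003926 = 5069 N.
σ = P/A = 5069/1050 = 4.827 MPa.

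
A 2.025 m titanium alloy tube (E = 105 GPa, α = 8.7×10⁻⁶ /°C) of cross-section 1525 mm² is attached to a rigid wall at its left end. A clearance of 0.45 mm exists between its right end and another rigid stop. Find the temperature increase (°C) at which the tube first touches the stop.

Contact occurs when the free expansion equals the gap: αΔT L = 0.45 mm.
So ΔT = g/(αL) = 0.45/(8.7×10⁻⁶ × 2025) = 25.54 °C.

ΔT ≈ 25.5 °C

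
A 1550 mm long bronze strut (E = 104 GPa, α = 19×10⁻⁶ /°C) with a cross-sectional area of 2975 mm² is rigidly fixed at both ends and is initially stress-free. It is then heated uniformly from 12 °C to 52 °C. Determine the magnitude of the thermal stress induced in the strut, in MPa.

Because both ends are immovable the net strain is zero, and the suppressed thermal strain is αΔT = 19×10⁻⁶ × 40 = 760×10⁻⁶.
Hence σ = E·αΔT = 104×10³ × 760×10⁻⁶ = 79.04 MPa, compressive.

σ ≈ 79 MPa (compressive)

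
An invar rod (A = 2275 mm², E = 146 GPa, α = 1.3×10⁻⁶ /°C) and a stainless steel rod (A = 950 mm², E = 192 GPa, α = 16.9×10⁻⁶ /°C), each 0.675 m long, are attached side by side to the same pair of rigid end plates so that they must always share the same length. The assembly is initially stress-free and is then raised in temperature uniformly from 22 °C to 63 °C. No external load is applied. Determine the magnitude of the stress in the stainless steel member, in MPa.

σ ≈ 79.3 MPa (compressive)

The stainless steel has the larger α, so on heating it would change length more than the invar if both were free. The rigid plates force a common final length, so the stainless steel is put into compression and the invar into tension, with equal and opposite forces P (no external load).
Setting the final lengths equal and cancelling L: (α₁ − α₂)ΔT = P/(A₁E₁) + P/(A₂E₂).
|α₁ − α₂|·ΔT = 15.6×10⁻⁶ × 41 = 0.0006396.
1/(A₁E₁) + 1/(A₂E₂) = 1/(2275×146×10³) + 1/(950×192×10³) = 8.493×10⁻⁹ N⁻¹.
So P = 0.0006396 / 8.493×10⁻⁹ = 75.31 kN.
σ_{stainless steel} = P/A₂ = 75310/950 = 79.27 MPa, compressive.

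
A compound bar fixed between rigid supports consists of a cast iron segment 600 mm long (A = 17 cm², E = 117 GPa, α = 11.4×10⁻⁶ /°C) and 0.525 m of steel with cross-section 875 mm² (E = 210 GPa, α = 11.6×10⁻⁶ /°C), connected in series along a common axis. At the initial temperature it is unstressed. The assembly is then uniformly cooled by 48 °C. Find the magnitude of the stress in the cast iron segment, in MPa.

Free thermal contraction of the whole bar: Σ αᵢΔT Lᵢ = 11.4×10⁻⁶×48×600 + 11.6×10⁻⁶×48×525 = 0.6206 mm.
Since the ends are fixed, an axial force P builds up, equal in every segment, with P · Σ Lᵢ/(AᵢEᵢ) = δ_free.
Σ Lᵢ/(AᵢEᵢ) = 600/(1700×117×10³) + 525/(875×210×10³) = 5.874×10⁻⁶ mm/N.
So P = 0.6206 / 5.874×10⁻⁶ = 105.7 kN, tensile.
σ_{cast iron} = P / A = 105700 / 1700 = 62.16 MPa.

σ ≈ 62.2 MPa (tensile)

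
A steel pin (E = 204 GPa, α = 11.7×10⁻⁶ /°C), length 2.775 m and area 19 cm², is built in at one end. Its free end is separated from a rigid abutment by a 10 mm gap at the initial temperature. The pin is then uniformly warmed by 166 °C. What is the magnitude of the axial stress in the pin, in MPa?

σ ≈ 0 MPa

Free thermal elongation = αΔT L = 11.7×10⁻⁶ × 166 × 2775 = 5.39 mm.
Since δ_free = 5.39 mm is less than the 10 mm gap, the pin never touches the wall. No axial force develops.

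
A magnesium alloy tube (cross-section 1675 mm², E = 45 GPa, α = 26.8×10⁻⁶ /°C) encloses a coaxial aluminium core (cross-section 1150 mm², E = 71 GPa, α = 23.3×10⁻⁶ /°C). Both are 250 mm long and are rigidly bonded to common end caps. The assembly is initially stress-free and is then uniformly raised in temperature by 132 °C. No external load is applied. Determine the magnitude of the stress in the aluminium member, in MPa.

Both members must finish at the same length. With the larger α, the magnesium alloy tends to over-expand; the plates restrain it, putting the magnesium alloy in compression and the aluminium in tension. With no external load the two internal forces are equal and opposite, magnitude P.
Compatibility of the two members (thermal + elastic change equal): (α₁ − α₂)ΔT = P·[1/(A₁E₁) + 1/(A₂E₂)].
|α₁ − α₂|·ΔT = 3.5×10⁻⁶ × 132 = 0.000462.
1/(A₁E₁) + 1/(A₂E₂) = 1/(1675×45×10³) + 1/(1150×71×10³) = 2.551×10⁻⁸ N⁻¹.
So P = 0.000462 / 2.551×10⁻⁸ = 18.11 kN.
σ_{aluminium} = P/A₂ = 18110/1150 = 15.75 MPa, tensile.

σ ≈ 15.7 MPa (tensile)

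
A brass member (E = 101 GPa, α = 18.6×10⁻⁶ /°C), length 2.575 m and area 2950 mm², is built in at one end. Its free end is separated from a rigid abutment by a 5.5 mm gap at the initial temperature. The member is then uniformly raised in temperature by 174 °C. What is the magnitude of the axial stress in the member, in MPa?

If the wall were absent the member would grow by αΔT L = 18.6×10⁻⁶ × 174 × 2575 = 8.334 mm.
After closing the 5.5 mm clearance, 8.334 − 5.5 = 2.834 mm of expansion remains to be suppressed by the wall.
That suppressed elongation corresponds to σ = E·Δ/L = 101×10³ × 2.834/2575 = 111.1 MPa.

σ ≈ 111 MPa (compressive)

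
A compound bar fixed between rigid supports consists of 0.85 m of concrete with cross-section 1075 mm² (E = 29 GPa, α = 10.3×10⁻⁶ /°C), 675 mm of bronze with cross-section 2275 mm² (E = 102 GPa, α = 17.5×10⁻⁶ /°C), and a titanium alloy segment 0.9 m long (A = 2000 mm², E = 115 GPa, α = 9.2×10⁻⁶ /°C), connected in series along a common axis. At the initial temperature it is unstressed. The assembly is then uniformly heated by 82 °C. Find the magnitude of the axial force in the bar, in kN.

Free thermal expansion of the whole bar: Σ αᵢΔT Lᵢ = 10.3×10⁻⁶×82×850 + 17.5×10⁻⁶×82×675 + 9.2×10⁻⁶×82×900 = 2.365 mm.
The walls prevent any net length change, so an axial force P (same in every segment) develops. Compatibility: P · Σ Lᵢ/(AᵢEᵢ) = δ_free.
The series flexibility is Σ Lᵢ/(AᵢEᵢ) = 850/(1075×29×10³) + 675/(2275×102×10³) + 900/(2000×115×10³) = 3.409×10⁻⁵ mm/N.
So P = 2.365 / 3.409×10⁻⁵ = 69.4 kN, compressive.

P ≈ 69.4 kN (compressive)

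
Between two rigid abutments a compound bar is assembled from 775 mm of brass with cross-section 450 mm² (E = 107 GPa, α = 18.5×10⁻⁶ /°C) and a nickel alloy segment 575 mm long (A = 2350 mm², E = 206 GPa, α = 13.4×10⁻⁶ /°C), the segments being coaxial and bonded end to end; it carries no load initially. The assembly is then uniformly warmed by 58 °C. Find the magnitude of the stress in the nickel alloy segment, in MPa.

σ ≈ 31.5 MPa (compressive)

With the walls removed the bar would change length by δ_free = Σ αᵢΔT Lᵢ = 18.5×10⁻⁶×58×775 + 13.4×10⁻⁶×58×575 = 1.278 mm.
The rigid supports impose zero overall length change; the single axial force P common to all segments must satisfy P Σ Lᵢ/(AᵢEᵢ) = δ_free.
The series flexibility is Σ Lᵢ/(AᵢEᵢ) = 775/(450×107×10³) + 575/(2350×206×10³) = 1.728×10⁻⁵ mm/N.
P = 1.278 / 1.728×10⁻⁵ = 73970 N = 73.97 kN, compressive.
σ_{nickel alloy} = P / A = 73970 / 2350 = 31.48 MPa.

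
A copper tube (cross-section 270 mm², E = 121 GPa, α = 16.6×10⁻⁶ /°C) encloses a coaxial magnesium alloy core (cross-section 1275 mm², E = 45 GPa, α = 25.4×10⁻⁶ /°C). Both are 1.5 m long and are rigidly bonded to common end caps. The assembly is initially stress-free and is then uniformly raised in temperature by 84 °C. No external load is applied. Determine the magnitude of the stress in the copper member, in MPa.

Equilibrium of a rigid end plate with no external load gives equal and opposite internal forces ±P in the two members. Since α_{magnesium alloy} > α_{copper}, heating drives the magnesium alloy into compression and the copper into tension.
Equating the net (thermal + elastic) strains gives |α₁ − α₂|·ΔT = P·[1/(A₁E₁) + 1/(A₂E₂)].
|α₁ − α₂|·ΔT = 8.8×10⁻⁶ × 84 = 0.0007392.
1/(A₁E₁) + 1/(A₂E₂) = 1/(270×121×10³) + 1/(1275×45×10³) = 4.804×10⁻⁸ N⁻¹.
P = 0.0007392 / 4.804×10⁻⁸ = 15390 N = 15.39 kN.
σ_{copper} = P/A₁ = 15390/270 = 56.99 MPa, tensile.

σ ≈ 57 MPa (tensile)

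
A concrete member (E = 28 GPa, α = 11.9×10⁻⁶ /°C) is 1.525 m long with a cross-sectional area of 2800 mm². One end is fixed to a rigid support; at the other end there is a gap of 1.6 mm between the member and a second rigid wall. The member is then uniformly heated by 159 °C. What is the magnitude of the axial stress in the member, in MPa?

σ ≈ 23.6 MPa (compressive)

If the wall were absent the member would grow by αΔT L = 11.9×10⁻⁶ × 159 × 1525 = 2.885 mm.
After closing the 1.6 mm clearance, 2.885 − 1.6 = 1.285 mm of expansion remains to be suppressed by the wall.
Compatibility: PL/(AE) = 1.285 mm, so σ = P/A = E × (1.285/1525) = 23.6 MPa.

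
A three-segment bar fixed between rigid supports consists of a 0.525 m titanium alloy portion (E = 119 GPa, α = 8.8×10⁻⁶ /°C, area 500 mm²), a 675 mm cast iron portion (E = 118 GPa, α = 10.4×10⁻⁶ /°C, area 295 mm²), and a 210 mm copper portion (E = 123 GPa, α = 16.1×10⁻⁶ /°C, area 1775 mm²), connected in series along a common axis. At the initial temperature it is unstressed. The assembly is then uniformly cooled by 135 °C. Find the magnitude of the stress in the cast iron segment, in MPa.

Free thermal contraction of the whole bar: Σ αᵢΔT Lᵢ = 8.8×10⁻⁶×135×525 + 10.4×10⁻⁶×135×675 + 16.1×10⁻⁶×135×210 = 2.028 mm.
Since the ends are fixed, an axial force P builds up, equal in every segment, with P · Σ Lᵢ/(AᵢEᵢ) = δ_free.
The series flexibility is Σ Lᵢ/(AᵢEᵢ) = 525/(500×119×10³) + 675/(295×118×10³) + 210/(1775×123×10³) = 2.918×10⁻⁵ mm/N.
So P = 2.028 / 2.918×10⁻⁵ = 69.5 kN, tensile.
σ_{cast iron} = P / A = 69500 / 295 = 235.6 MPa.

σ ≈ 236 MPa (tensile)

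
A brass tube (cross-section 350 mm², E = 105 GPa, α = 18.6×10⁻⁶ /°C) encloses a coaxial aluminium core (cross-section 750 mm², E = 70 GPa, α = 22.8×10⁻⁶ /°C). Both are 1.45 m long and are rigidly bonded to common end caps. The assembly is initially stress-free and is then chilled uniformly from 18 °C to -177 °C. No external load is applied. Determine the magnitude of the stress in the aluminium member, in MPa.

σ ≈ 23.6 MPa (tensile)

The aluminium has the larger α, so on cooling it would change length more than the brass if both were free. The rigid plates force a common final length, so the aluminium is put into tension and the brass into compression, with equal and opposite forces P (no external load).
Equating the net (thermal + elastic) strains gives |α₁ − α₂|·ΔT = P·[1/(A₁E₁) + 1/(A₂E₂)].
|α₁ − α₂|·ΔT = 4.2×10⁻⁶ × 195 = 0.000819.
1/(A₁E₁) + 1/(A₂E₂) = 1/(350×105×10³) + 1/(750×70×10³) = 4.626×10⁻⁸ N⁻¹.
P = 0.000819 / 4.626×10⁻⁸ = 17700 N = 17.7 kN.
σ_{aluminium} = P/A₂ = 17700/750 = 23.61 MPa, tensile.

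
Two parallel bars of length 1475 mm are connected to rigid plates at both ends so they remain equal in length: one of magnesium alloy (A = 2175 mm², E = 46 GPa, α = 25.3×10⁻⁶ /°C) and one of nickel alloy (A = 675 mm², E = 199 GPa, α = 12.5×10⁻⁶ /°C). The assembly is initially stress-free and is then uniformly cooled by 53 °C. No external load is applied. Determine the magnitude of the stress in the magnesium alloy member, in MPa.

Both members must finish at the same length. With the larger α, the magnesium alloy tends to over-contract; the plates restrain it, putting the magnesium alloy in tension and the nickel alloy in compression. With no external load the two internal forces are equal and opposite, magnitude P.
Compatibility of the two members (thermal + elastic change equal): (α₁ − α₂)ΔT = P·[1/(A₁E₁) + 1/(A₂E₂)].
|α₁ − α₂|·ΔT = 12.8×10⁻⁶ × 53 = 0.0006784.
1/(A₁E₁) + 1/(A₂E₂) = 1/(2175×46×10³) + 1/(675×199×10³) = 1.744×10⁻⁸ N⁻¹.
So P = 0.0006784 / 1.744×10⁻⁸ = 38.9 kN.
σ_{magnesium alloy} = P/A₁ = 38900/2175 = 17.89 MPa, tensile.

σ ≈ 17.9 MPa (tensile)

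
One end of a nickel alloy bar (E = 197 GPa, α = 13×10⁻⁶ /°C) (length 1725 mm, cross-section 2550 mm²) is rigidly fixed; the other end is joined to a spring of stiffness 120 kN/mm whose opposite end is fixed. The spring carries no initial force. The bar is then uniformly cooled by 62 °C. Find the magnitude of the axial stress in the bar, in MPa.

σ ≈ 46.3 MPa (tensile)

The unrestrained thermal change is αΔT L = 13×10⁻⁶ × 62 × 1725 = 1.39 mm.
With a force P in the spring, the elastic change of the bar is PL/(AE) and that of the spring is P/k; compatibility requires their sum to equal δ_free.
So P = δ_free / [L/(AE) + 1/k] = 1.39 / [ 1725/(2550×197×10³) + 1/(120×10³) ].
P = 1.39 / 1.177×10⁻⁵ = 118200 N.
σ = P/A = 118200/2550 = 46.34 MPa.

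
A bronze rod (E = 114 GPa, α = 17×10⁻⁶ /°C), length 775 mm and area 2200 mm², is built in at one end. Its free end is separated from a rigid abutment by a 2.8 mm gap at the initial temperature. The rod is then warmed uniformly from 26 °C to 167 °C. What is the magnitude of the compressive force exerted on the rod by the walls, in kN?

Unrestrained expansion: δ_free = αΔT L = 17×10⁻⁶ × 141 × 775 = 1.858 mm.
This is smaller than the 2.8 mm clearance, so the rod expands freely without reaching the stop — the stress is zero.

P ≈ 0 kN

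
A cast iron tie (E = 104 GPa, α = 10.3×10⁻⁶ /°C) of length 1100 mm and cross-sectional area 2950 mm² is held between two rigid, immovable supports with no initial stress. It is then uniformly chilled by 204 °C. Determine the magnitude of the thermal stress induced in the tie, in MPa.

σ ≈ 219 MPa (tensile)

With length fixed, the mechanical strain must cancel the thermal strain αΔT = 10.3×10⁻⁶ × 204 = 2101.2×10⁻⁶.
The stress required to suppress this strain is σ = Eε = 104×10³ × 2101.2×10⁻⁶ = 218.5 MPa, tensile since the tie is trying to contract.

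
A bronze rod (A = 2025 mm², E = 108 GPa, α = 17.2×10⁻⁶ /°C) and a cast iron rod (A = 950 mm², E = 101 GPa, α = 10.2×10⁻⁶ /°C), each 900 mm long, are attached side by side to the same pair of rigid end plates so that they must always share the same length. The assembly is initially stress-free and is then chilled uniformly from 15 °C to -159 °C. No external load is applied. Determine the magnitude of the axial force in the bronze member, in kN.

P ≈ 81.2 kN (tensile in the bronze)

The bronze has the larger α, so on cooling it would change length more than the cast iron if both were free. The rigid plates force a common final length, so the bronze is put into tension and the cast iron into compression, with equal and opposite forces P (no external load).
Setting the final lengths equal and cancelling L: (α₁ − α₂)ΔT = P/(A₁E₁) + P/(A₂E₂).
|α₁ − α₂|·ΔT = 7×10⁻⁶ × 174 = 0.001218.
1/(A₁E₁) + 1/(A₂E₂) = 1/(2025×108×10³) + 1/(950×101×10³) = 1.499×10⁻⁸ N⁻¹.
So P = 0.001218 / 1.499×10⁻⁸ = 81.23 kN.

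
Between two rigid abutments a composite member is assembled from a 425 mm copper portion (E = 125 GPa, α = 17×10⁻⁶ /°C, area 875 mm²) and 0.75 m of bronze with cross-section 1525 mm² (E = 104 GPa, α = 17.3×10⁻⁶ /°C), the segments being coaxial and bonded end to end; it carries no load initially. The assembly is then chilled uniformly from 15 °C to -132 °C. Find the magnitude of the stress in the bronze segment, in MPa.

σ ≈ 226 MPa (tensile)

If the supports were absent, the total length change would be Σ αᵢΔT Lᵢ = 17×10⁻⁶×147×425 + 17.3×10⁻⁶×147×750 = 2.969 mm.
Since the ends are fixed, an axial force P builds up, equal in every segment, with P · Σ Lᵢ/(AᵢEᵢ) = δ_free.
Σ Lᵢ/(AᵢEᵢ) = 425/(875×125×10³) + 750/(1525×104×10³) = 8.615×10⁻⁶ mm/N.
Hence P = δ_free / Σ(L/AE) = 2.969/8.615×10⁻⁶ = 344.7 kN (tensile).
σ_{bronze} = P / A = 344700 / 1525 = 226 MPa.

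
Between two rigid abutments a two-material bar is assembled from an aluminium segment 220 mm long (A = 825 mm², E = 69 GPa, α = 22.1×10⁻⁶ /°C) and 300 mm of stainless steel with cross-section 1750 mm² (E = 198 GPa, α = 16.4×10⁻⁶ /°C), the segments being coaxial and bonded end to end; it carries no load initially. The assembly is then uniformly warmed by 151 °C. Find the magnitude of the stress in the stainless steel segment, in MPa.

If the supports were absent, the total length change would be Σ αᵢΔT Lᵢ = 22.1×10⁻⁶×151×220 + 16.4×10⁻⁶×151×300 = 1.477 mm.
The rigid supports impose zero overall length change; the single axial force P common to all segments must satisfy P Σ Lᵢ/(AᵢEᵢ) = δ_free.
Σ Lᵢ/(AᵢEᵢ) = 220/(825×69×10³) + 300/(1750×198×10³) = 4.731×10⁻⁶ mm/N.
P = 1.477 / 4.731×10⁻⁶ = 312200 N = 312.2 kN, compressive.
σ_{stainless steel} = P / A = 312200 / 1750 = 178.4 MPa.

σ ≈ 178 MPa (compressive)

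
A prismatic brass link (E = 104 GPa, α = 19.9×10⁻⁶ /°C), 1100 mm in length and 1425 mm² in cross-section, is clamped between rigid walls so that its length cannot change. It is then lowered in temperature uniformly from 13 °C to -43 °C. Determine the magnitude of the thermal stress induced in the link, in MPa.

σ ≈ 116 MPa (tensile)

Because both ends are immovable the net strain is zero, and the suppressed thermal strain is αΔT = 19.9×10⁻⁶ × 56 = 1114.4×10⁻⁶.
The stress required to suppress this strain is σ = Eε = 104×10³ × 1114.4×10⁻⁶ = 115.9 MPa, tensile since the link is trying to contract.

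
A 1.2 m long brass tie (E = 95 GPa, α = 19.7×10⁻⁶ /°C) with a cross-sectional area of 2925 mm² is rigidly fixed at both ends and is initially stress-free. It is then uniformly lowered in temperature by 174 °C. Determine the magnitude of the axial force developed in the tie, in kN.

P ≈ 952 kN (tensile)

The ends cannot move, so σ = EαΔT = 95×10³ × 19.7×10⁻⁶ × 174 = 325.6 MPa.
Axial force P = σA = 325.6 × 2925 = 952500 N = 952.5 kN, tensile.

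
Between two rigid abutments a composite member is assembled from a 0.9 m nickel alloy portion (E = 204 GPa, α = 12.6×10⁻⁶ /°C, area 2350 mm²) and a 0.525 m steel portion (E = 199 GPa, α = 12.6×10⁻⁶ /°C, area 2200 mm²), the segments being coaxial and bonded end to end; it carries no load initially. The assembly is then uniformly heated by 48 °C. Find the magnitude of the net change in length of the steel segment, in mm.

Free thermal expansion of the whole bar: Σ αᵢΔT Lᵢ = 12.6×10⁻⁶×48×900 + 12.6×10⁻⁶×48×525 = 0.8618 mm.
The walls prevent any net length change, so an axial force P (same in every segment) develops. Compatibility: P · Σ Lᵢ/(AᵢEᵢ) = δ_free.
Σ Lᵢ/(AᵢEᵢ) = 900/(2350×204×10³) + 525/(2200×199×10³) = 3.077×10⁻⁶ mm/N.
P = 0.8618 / 3.077×10⁻⁶ = 280100 N = 280.1 kN, compressive.
For the steel segment, free thermal change = 12.6×10⁻⁶×48×525 = 0.3175 mm and elastic change from P = 280100×525/(2200×199×10³) = 0.3359 mm; these oppose, so the net change is 0.0184 mm (segment shortens).

|ΔL| ≈ 0.0184 mm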